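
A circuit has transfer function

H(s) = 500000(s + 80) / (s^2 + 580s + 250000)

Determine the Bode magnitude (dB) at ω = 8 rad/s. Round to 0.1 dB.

44.1 dB

At s = jω = j8:
zero (s+80): 80 + j8 → |·| = √(80²+8²) = √6464 ≈ 80.399, ∠ = arctan(8/80) ≈ 5.71°
quadratic: (j8)² + 580·j8 + 250000 = 249936 + j4640 → |·| ≈ 2.4998e+05, ∠ ≈ 1.06°
|H| = 500000 · 80.399 / 2.4998e+05 ≈ 160.81
Gain = 20 log₁₀(160.81) ≈ 44.13 dB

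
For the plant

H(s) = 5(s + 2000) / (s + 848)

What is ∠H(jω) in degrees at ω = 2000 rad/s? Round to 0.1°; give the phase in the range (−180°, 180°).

At s = jω = j2000:
zero (s+2000): 2000 + j2000 → |·| = √(2000²+2000²) = √8000000 ≈ 2828.4, ∠ = arctan(2000/2000) ≈ 45.00°
pole (s+848): 848 + j2000 → |·| = √(848²+2000²) = √4719104 ≈ 2172.3, ∠ = arctan(2000/848) ≈ 67.02°
∠H = 45.00° − 67.02° = -22.02°

-22.0°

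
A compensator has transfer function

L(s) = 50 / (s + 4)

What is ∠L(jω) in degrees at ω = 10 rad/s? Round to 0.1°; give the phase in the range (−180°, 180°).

At s = jω = j10:
pole (s+4): 4 + j10 → |·| = √(4²+10²) = √116 ≈ 10.77, ∠ = arctan(10/4) ≈ 68.20°
∠L = 0.00° − 68.20° = -68.20°

-68.2°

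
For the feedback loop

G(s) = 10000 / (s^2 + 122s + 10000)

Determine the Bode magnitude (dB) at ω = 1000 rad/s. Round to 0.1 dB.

At s = jω = j1000:
quadratic: (j1000)² + 122·j1000 + 10000 = -990000 + j122000 → |·| ≈ 9.9749e+05, ∠ ≈ 172.97°
|G| = 10000 / 9.9749e+05 ≈ 0.010025
Gain = 20 log₁₀(0.010025) ≈ -39.98 dB

-40.0 dB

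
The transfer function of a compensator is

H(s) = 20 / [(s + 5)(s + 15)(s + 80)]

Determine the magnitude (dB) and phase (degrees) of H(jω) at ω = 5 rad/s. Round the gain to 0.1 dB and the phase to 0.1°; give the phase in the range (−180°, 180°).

At s = jω = j5:
pole (s+5): 5 + j5 → |·| = √(5²+5²) = √50 ≈ 7.0711, ∠ = arctan(5/5) ≈ 45.00°
pole (s+15): 15 + j5 → |·| = √(15²+5²) = √250 ≈ 15.811, ∠ = arctan(5/15) ≈ 18.43°
pole (s+80): 80 + j5 → |·| = √(80²+5²) = √6425 ≈ 80.156, ∠ = arctan(5/80) ≈ 3.58°
|H| = 20 / 8961.5 ≈ 0.0022318
Gain = 20 log₁₀(0.0022318) ≈ -53.03 dB
∠H = 0.00° − 67.01° = -67.01°

-53.0 dB, -67.0°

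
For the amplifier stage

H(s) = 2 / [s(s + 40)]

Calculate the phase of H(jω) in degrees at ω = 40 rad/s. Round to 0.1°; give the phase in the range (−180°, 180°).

At s = jω = j40:
pole (s+40): 40 + j40 → |·| = √(40²+40²) = √3200 ≈ 56.569, ∠ = arctan(40/40) ≈ 45.00°
pole at origin: |s| = 40, ∠ = 90.00° (in denominator)
∠H = 0.00° − 135.00° = -135.00°

-135.0°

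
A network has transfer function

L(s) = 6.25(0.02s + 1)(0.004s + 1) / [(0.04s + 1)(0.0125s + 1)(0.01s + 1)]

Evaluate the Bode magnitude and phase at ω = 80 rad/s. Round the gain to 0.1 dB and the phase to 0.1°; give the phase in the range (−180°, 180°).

6.2 dB, -80.6°

At ω = 80 rad/s:
zero (1 + j80·0.02) = 1 + j1.6 → |·| ≈ 1.8868, ∠ ≈ 57.99°
zero (1 + j80·0.004) = 1 + j0.32 → |·| ≈ 1.05, ∠ ≈ 17.74°
pole (1 + j80·0.04) = 1 + j3.2 → |·| ≈ 3.3526, ∠ ≈ 72.65°
pole (1 + j80·0.0125) = 1 + j1 → |·| ≈ 1.4142, ∠ ≈ 45.00°
pole (1 + j80·0.01) = 1 + j0.8 → |·| ≈ 1.2806, ∠ ≈ 38.66°
|L| = 6.25 · 1.8868 · 1.05 / (3.3526 · 1.4142 · 1.2806) ≈ 2.0393
Gain = 20 log₁₀(2.0393) ≈ 6.19 dB
∠L = (57.99° + 17.74°) − (72.65° + 45.00° + 38.66°) = -80.58°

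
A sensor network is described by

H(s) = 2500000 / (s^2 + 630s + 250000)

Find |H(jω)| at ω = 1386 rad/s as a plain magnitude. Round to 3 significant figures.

1.33

At s = jω = j1386:
quadratic: (j1386)² + 630·j1386 + 250000 = -1670996 + j873180 → |·| ≈ 1.8854e+06, ∠ ≈ 152.41°
|H| = 2500000 / 1.8854e+06 ≈ 1.326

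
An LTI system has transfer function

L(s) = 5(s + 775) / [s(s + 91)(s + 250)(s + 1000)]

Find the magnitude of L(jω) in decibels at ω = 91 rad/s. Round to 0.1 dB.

-118.1 dB

At s = jω = j91:
zero (s+775): 775 + j91 → |·| = √(775²+91²) = √608906 ≈ 780.32, ∠ = arctan(91/775) ≈ 6.70°
pole (s+91): 91 + j91 → |·| = √(91²+91²) = √16562 ≈ 128.69, ∠ = arctan(91/91) ≈ 45.00°
pole (s+250): 250 + j91 → |·| = √(250²+91²) = √70781 ≈ 266.05, ∠ = arctan(91/250) ≈ 20.00°
pole (s+1000): 1000 + j91 → |·| = √(1000²+91²) = √1008281 ≈ 1004.1, ∠ = arctan(91/1000) ≈ 5.20°
pole at origin: |s| = 91, ∠ = 90.00° (in denominator)
|L| = 5 · 780.32 / 3.1284e+09 ≈ 1.2472e-06
Gain = 20 log₁₀(1.2472e-06) ≈ -118.08 dB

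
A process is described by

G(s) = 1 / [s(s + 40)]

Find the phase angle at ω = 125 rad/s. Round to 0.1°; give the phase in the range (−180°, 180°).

At s = jω = j125:
pole (s+40): 40 + j125 → |·| = √(40²+125²) = √17225 ≈ 131.24, ∠ = arctan(125/40) ≈ 72.26°
pole at origin: |s| = 125, ∠ = 90.00° (in denominator)
∠G = 0.00° − 162.26° = -162.26°

-162.3°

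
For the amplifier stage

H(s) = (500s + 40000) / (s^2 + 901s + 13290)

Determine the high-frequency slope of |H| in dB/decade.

-20 dB/decade

Each pole contributes −20 dB/decade at high frequency; each zero contributes +20 dB/decade.
Net: 1 zero(s) − 2 pole(s) → -20 dB/decade.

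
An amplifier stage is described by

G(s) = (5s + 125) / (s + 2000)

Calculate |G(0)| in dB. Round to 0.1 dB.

-24.1 dB

G(0) = 125 / 2000 = 0.0625
20 log₁₀(0.0625) ≈ -24.08 dB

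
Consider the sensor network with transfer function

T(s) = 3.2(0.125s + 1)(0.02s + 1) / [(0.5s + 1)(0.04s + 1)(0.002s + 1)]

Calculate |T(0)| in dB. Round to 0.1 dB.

T(0) = 3.2 · 1 / 1 = 3.2
20 log₁₀(3.2) ≈ 10.10 dB

10.1 dB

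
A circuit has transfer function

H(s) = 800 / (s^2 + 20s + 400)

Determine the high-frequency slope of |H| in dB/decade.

-40 dB/decade

Each pole contributes −20 dB/decade at high frequency; each zero contributes +20 dB/decade.
Net: 0 zero(s) − 2 pole(s) → -40 dB/decade.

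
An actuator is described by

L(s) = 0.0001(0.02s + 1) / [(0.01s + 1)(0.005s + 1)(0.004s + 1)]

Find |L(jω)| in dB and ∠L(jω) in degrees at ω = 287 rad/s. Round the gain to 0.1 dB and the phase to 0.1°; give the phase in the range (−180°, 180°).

-82.9 dB, -94.7°

At ω = 287 rad/s:
zero (1 + j287·0.02) = 1 + j5.74 → |·| ≈ 5.8265, ∠ ≈ 80.12°
pole (1 + j287·0.01) = 1 + j2.87 → |·| ≈ 3.0392, ∠ ≈ 70.79°
pole (1 + j287·0.005) = 1 + j1.435 → |·| ≈ 1.7491, ∠ ≈ 55.13°
pole (1 + j287·0.004) = 1 + j1.148 → |·| ≈ 1.5225, ∠ ≈ 48.94°
|L| = 0.0001 · 5.8265 / (3.0392 · 1.7491 · 1.5225) ≈ 7.1991e-05
Gain = 20 log₁₀(7.1991e-05) ≈ -82.85 dB
∠L = (80.12°) − (70.79° + 55.13° + 48.94°) = -94.74°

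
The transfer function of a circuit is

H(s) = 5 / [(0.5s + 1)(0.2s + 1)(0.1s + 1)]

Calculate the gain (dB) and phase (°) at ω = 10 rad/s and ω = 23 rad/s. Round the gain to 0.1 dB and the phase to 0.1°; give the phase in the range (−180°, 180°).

ω = 10: -10.2 dB, 172.9°; ω = 23: -28.7 dB, 130.7°

At ω = 10 rad/s:
pole (1 + j10·0.5) = 1 + j5 → |·| ≈ 5.099, ∠ ≈ 78.69°
pole (1 + j10·0.2) = 1 + j2 → |·| ≈ 2.2361, ∠ ≈ 63.43°
pole (1 + j10·0.1) = 1 + j1 → |·| ≈ 1.4142, ∠ ≈ 45.00°
|H| = 5 · 1 / (5.099 · 2.2361 · 1.4142) ≈ 0.31009
Gain = 20 log₁₀(0.31009) ≈ -10.17 dB
∠H = (0°) − (78.69° + 63.43° + 45.00°) = -187.12° ≡ 172.88° (principal value)

At ω = 23 rad/s:
pole (1 + j23·0.5) = 1 + j11.5 → |·| ≈ 11.543, ∠ ≈ 85.03°
pole (1 + j23·0.2) = 1 + j4.6 → |·| ≈ 4.7074, ∠ ≈ 77.74°
pole (1 + j23·0.1) = 1 + j2.3 → |·| ≈ 2.508, ∠ ≈ 66.50°
|H| = 5 · 1 / (11.543 · 4.7074 · 2.508) ≈ 0.03669
Gain = 20 log₁₀(0.03669) ≈ -28.71 dB
∠H = (0°) − (85.03° + 77.74° + 66.50°) = -229.27° ≡ 130.73° (principal value)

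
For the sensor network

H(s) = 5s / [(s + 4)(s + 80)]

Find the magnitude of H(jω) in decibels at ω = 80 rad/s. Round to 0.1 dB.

-27.1 dB

At s = jω = j80:
zero at origin: s = j80 → |·| = 80, ∠ = 90.00°
pole (s+4): 4 + j80 → |·| = √(4²+80²) = √6416 ≈ 80.1, ∠ = arctan(80/4) ≈ 87.14°
pole (s+80): 80 + j80 → |·| = √(80²+80²) = √12800 ≈ 113.14, ∠ = arctan(80/80) ≈ 45.00°
|H| = 5 · 80 / 9062.5 ≈ 0.044138
Gain = 20 log₁₀(0.044138) ≈ -27.10 dB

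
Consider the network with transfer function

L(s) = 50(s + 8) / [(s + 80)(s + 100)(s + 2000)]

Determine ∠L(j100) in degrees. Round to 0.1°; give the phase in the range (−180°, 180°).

At s = jω = j100:
zero (s+8): 8 + j100 → |·| = √(8²+100²) = √10064 ≈ 100.32, ∠ = arctan(100/8) ≈ 85.43°
pole (s+80): 80 + j100 → |·| = √(80²+100²) = √16400 ≈ 128.06, ∠ = arctan(100/80) ≈ 51.34°
pole (s+100): 100 + j100 → |·| = √(100²+100²) = √20000 ≈ 141.42, ∠ = arctan(100/100) ≈ 45.00°
pole (s+2000): 2000 + j100 → |·| = √(2000²+100²) = √4010000 ≈ 2002.5, ∠ = arctan(100/2000) ≈ 2.86°
∠L = 85.43° − 99.20° = -13.77°

-13.8°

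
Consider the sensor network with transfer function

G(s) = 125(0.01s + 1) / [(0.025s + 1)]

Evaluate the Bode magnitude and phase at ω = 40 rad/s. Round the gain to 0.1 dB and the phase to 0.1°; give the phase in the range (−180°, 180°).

At ω = 40 rad/s:
zero (1 + j40·0.01) = 1 + j0.4 → |·| ≈ 1.077, ∠ ≈ 21.80°
pole (1 + j40·0.025) = 1 + j1 → |·| ≈ 1.4142, ∠ ≈ 45.00°
|G| = 125 · 1.077 / (1.4142) ≈ 95.195
Gain = 20 log₁₀(95.195) ≈ 39.57 dB
∠G = (21.80°) − (45.00°) = -23.20°

39.6 dB, -23.2°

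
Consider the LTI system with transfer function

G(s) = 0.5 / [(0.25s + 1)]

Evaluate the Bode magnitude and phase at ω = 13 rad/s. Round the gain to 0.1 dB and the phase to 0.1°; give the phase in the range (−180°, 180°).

-16.7 dB, -72.9°

At ω = 13 rad/s:
pole (1 + j13·0.25) = 1 + j3.25 → |·| ≈ 3.4004, ∠ ≈ 72.90°
|G| = 0.5 · 1 / (3.4004) ≈ 0.14704
Gain = 20 log₁₀(0.14704) ≈ -16.65 dB
∠G = (0°) − (72.90°) = -72.90°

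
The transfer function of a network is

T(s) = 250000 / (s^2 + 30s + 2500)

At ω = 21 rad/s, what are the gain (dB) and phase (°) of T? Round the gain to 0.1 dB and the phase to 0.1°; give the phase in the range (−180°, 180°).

At s = jω = j21:
quadratic: (j21)² + 30·j21 + 2500 = 2059 + j630 → |·| ≈ 2153.2, ∠ ≈ 17.01°
|T| = 250000 / 2153.2 ≈ 116.11
Gain = 20 log₁₀(116.11) ≈ 41.30 dB
∠T = 0.00° − 17.01° = -17.01°

41.3 dB, -17.0°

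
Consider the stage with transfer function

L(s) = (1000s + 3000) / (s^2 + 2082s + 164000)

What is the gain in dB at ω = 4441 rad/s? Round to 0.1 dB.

Substitute s = j4441:
Numerator: 1000(j4441) + 3000 = 3000 + j4441000
Denominator: (j4441)^2 + 2082(j4441) + 164000 = -19558481 + j9246162
|N| = √(3000² + 4441000²) ≈ 4.441e+06, ∠N ≈ 89.96°
|D| = √(19558481² + 9246162²) ≈ 2.1634e+07, ∠D ≈ 154.70°
|L| = 4.441e+06 / 2.1634e+07 ≈ 0.20528
Gain = 20 log₁₀(0.20528) ≈ -13.75 dB

-13.8 dB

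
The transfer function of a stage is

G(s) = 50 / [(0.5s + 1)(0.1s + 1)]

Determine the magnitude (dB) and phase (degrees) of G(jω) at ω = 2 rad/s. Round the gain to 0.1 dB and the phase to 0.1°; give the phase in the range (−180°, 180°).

At ω = 2 rad/s:
pole (1 + j2·0.5) = 1 + j1 → |·| ≈ 1.4142, ∠ ≈ 45.00°
pole (1 + j2·0.1) = 1 + j0.2 → |·| ≈ 1.0198, ∠ ≈ 11.31°
|G| = 50 · 1 / (1.4142 · 1.0198) ≈ 34.669
Gain = 20 log₁₀(34.669) ≈ 30.80 dB
∠G = (0°) − (45.00° + 11.31°) = -56.31°

30.8 dB, -56.3°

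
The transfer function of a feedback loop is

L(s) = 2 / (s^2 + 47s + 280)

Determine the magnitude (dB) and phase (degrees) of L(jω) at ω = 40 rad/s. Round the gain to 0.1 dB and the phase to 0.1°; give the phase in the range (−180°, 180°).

-61.2 dB, -125.1°

Substitute s = j40:
Numerator: 2 = 2 + j0
Denominator: (j40)^2 + 47(j40) + 280 = -1320 + j1880
|N| = √(2² + 0²) ≈ 2, ∠N ≈ 0.00°
|D| = √(1320² + 1880²) ≈ 2297.1, ∠D ≈ 125.07°
|L| = 2 / 2297.1 ≈ 0.00087066
Gain = 20 log₁₀(0.00087066) ≈ -61.20 dB
∠L = 0.00° − 125.07° = -125.07°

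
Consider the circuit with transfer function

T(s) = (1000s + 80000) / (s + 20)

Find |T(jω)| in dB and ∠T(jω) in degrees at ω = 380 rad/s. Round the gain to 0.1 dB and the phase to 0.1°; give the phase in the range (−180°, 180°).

Substitute s = j380:
Numerator: 1000(j380) + 80000 = 80000 + j380000
Denominator: (j380) + 20 = 20 + j380
|N| = √(80000² + 380000²) ≈ 3.8833e+05, ∠N ≈ 78.11°
|D| = √(20² + 380²) ≈ 380.53, ∠D ≈ 86.99°
|T| = 3.8833e+05 / 380.53 ≈ 1020.5
Gain = 20 log₁₀(1020.5) ≈ 60.18 dB
∠T = 78.11° − 86.99° = -8.88°

60.2 dB, -8.9°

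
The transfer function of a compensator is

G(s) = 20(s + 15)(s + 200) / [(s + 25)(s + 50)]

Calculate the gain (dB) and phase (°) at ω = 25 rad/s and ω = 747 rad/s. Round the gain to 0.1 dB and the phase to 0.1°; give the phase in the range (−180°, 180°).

At s = jω = j25:
zero (s+15): 15 + j25 → |·| = √(15²+25²) = √850 ≈ 29.155, ∠ = arctan(25/15) ≈ 59.04°
zero (s+200): 200 + j25 → |·| = √(200²+25²) = √40625 ≈ 201.56, ∠ = arctan(25/200) ≈ 7.13°
pole (s+25): 25 + j25 → |·| = √(25²+25²) = √1250 ≈ 35.355, ∠ = arctan(25/25) ≈ 45.00°
pole (s+50): 50 + j25 → |·| = √(50²+25²) = √3125 ≈ 55.902, ∠ = arctan(25/50) ≈ 26.57°
|G| = 20 · 5876.5 / 1976.4 ≈ 59.467
Gain = 20 log₁₀(59.467) ≈ 35.49 dB
∠G = 66.17° − 71.57° = -5.40°

At s = jω = j747:
zero (s+15): 15 + j747 → |·| = √(15²+747²) = √558234 ≈ 747.15, ∠ = arctan(747/15) ≈ 88.85°
zero (s+200): 200 + j747 → |·| = √(200²+747²) = √598009 ≈ 773.31, ∠ = arctan(747/200) ≈ 75.01°
pole (s+25): 25 + j747 → |·| = √(25²+747²) = √558634 ≈ 747.42, ∠ = arctan(747/25) ≈ 88.08°
pole (s+50): 50 + j747 → |·| = √(50²+747²) = √560509 ≈ 748.67, ∠ = arctan(747/50) ≈ 86.17°
|G| = 20 · 5.7778e+05 / 5.5957e+05 ≈ 20.651
Gain = 20 log₁₀(20.651) ≈ 26.30 dB
∠G = 163.86° − 174.25° = -10.39°

ω = 25: 35.5 dB, -5.4°; ω = 747: 26.3 dB, -10.4°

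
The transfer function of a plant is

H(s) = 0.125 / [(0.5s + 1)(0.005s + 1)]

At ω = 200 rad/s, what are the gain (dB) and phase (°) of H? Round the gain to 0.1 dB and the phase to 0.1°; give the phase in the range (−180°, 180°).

At ω = 200 rad/s:
pole (1 + j200·0.5) = 1 + j100 → |·| ≈ 100, ∠ ≈ 89.43°
pole (1 + j200·0.005) = 1 + j1 → |·| ≈ 1.4142, ∠ ≈ 45.00°
|H| = 0.125 · 1 / (100 · 1.4142) ≈ 0.00088389
Gain = 20 log₁₀(0.00088389) ≈ -61.07 dB
∠H = (0°) − (89.43° + 45.00°) = -134.43°

-61.1 dB, -134.4°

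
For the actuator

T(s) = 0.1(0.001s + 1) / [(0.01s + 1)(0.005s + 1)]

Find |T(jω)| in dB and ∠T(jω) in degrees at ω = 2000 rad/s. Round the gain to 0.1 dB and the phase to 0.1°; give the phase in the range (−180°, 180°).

At ω = 2000 rad/s:
zero (1 + j2000·0.001) = 1 + j2 → |·| ≈ 2.2361, ∠ ≈ 63.43°
pole (1 + j2000·0.01) = 1 + j20 → |·| ≈ 20.025, ∠ ≈ 87.14°
pole (1 + j2000·0.005) = 1 + j10 → |·| ≈ 10.05, ∠ ≈ 84.29°
|T| = 0.1 · 2.2361 / (20.025 · 10.05) ≈ 0.0011111
Gain = 20 log₁₀(0.0011111) ≈ -59.08 dB
∠T = (63.43°) − (87.14° + 84.29°) = -108.00°

-59.1 dB, -108.0°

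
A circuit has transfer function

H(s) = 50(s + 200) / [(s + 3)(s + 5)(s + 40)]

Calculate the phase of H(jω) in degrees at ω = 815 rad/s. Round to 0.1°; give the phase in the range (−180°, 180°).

At s = jω = j815:
zero (s+200): 200 + j815 → |·| = √(200²+815²) = √704225 ≈ 839.18, ∠ = arctan(815/200) ≈ 76.21°
pole (s+3): 3 + j815 → |·| = √(3²+815²) = √664234 ≈ 815.01, ∠ = arctan(815/3) ≈ 89.79°
pole (s+5): 5 + j815 → |·| = √(5²+815²) = √664250 ≈ 815.02, ∠ = arctan(815/5) ≈ 89.65°
pole (s+40): 40 + j815 → |·| = √(40²+815²) = √665825 ≈ 815.98, ∠ = arctan(815/40) ≈ 87.19°
∠H = 76.21° − 266.63° = -190.42° ≡ 169.58° (principal value)

169.6°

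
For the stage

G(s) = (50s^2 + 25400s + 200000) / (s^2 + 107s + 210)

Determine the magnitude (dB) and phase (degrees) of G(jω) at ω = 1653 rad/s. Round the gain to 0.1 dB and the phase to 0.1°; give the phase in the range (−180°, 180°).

34.3 dB, -13.4°

Substitute s = j1653:
Numerator: 50(j1653)^2 + 25400(j1653) + 200000 = -136420450 + j41986200
Denominator: (j1653)^2 + 107(j1653) + 210 = -2732199 + j176871
|N| = √(136420450² + 41986200²) ≈ 1.4274e+08, ∠N ≈ 162.89°
|D| = √(2732199² + 176871²) ≈ 2.7379e+06, ∠D ≈ 176.30°
|G| = 1.4274e+08 / 2.7379e+06 ≈ 52.135
Gain = 20 log₁₀(52.135) ≈ 34.34 dB
∠G = 162.89° − 176.30° = -13.41°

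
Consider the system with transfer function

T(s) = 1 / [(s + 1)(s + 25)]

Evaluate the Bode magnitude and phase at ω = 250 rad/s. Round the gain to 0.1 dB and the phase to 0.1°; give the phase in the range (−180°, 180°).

At s = jω = j250:
pole (s+1): 1 + j250 → |·| = √(1²+250²) = √62501 ≈ 250, ∠ = arctan(250/1) ≈ 89.77°
pole (s+25): 25 + j250 → |·| = √(25²+250²) = √63125 ≈ 251.25, ∠ = arctan(250/25) ≈ 84.29°
|T| = 1 / 62812 ≈ 1.5921e-05
Gain = 20 log₁₀(1.5921e-05) ≈ -95.96 dB
∠T = 0.00° − 174.06° = -174.06°

-96.0 dB, -174.1°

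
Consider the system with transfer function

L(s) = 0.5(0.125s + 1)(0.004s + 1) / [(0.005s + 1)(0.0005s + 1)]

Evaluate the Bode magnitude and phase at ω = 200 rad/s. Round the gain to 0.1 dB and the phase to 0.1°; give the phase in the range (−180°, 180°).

At ω = 200 rad/s:
zero (1 + j200·0.125) = 1 + j25 → |·| ≈ 25.02, ∠ ≈ 87.71°
zero (1 + j200·0.004) = 1 + j0.8 → |·| ≈ 1.2806, ∠ ≈ 38.66°
pole (1 + j200·0.005) = 1 + j1 → |·| ≈ 1.4142, ∠ ≈ 45.00°
pole (1 + j200·0.0005) = 1 + j0.1 → |·| ≈ 1.005, ∠ ≈ 5.71°
|L| = 0.5 · 25.02 · 1.2806 / (1.4142 · 1.005) ≈ 11.272
Gain = 20 log₁₀(11.272) ≈ 21.04 dB
∠L = (87.71° + 38.66°) − (45.00° + 5.71°) = 75.66°

21.0 dB, 75.7°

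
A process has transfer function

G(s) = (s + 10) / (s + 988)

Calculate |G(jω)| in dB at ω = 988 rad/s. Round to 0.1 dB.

-3.0 dB

Substitute s = j988:
Numerator: (j988) + 10 = 10 + j988
Denominator: (j988) + 988 = 988 + j988
|N| = √(10² + 988²) ≈ 988.05, ∠N ≈ 89.42°
|D| = √(988² + 988²) ≈ 1397.2, ∠D ≈ 45.00°
|G| = 988.05 / 1397.2 ≈ 0.70716
Gain = 20 log₁₀(0.70716) ≈ -3.01 dB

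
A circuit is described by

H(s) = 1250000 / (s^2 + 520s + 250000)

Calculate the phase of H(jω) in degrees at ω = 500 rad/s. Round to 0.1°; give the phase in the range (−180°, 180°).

At s = jω = j500:
quadratic: (j500)² + 520·j500 + 250000 = 0 + j260000 → |·| ≈ 2.6e+05, ∠ ≈ 90.00°
∠H = 0.00° − 90.00° = -90.00°

-90.0°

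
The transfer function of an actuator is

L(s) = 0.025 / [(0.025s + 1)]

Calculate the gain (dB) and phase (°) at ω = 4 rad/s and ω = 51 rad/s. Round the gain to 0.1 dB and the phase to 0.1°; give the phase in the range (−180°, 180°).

ω = 4: -32.1 dB, -5.7°; ω = 51: -36.2 dB, -51.9°

At ω = 4 rad/s:
pole (1 + j4·0.025) = 1 + j0.1 → |·| ≈ 1.005, ∠ ≈ 5.71°
|L| = 0.025 · 1 / (1.005) ≈ 0.024876
Gain = 20 log₁₀(0.024876) ≈ -32.08 dB
∠L = (0°) − (5.71°) = -5.71°

At ω = 51 rad/s:
pole (1 + j51·0.025) = 1 + j1.275 → |·| ≈ 1.6204, ∠ ≈ 51.89°
|L| = 0.025 · 1 / (1.6204) ≈ 0.015428
Gain = 20 log₁₀(0.015428) ≈ -36.23 dB
∠L = (0°) − (51.89°) = -51.89°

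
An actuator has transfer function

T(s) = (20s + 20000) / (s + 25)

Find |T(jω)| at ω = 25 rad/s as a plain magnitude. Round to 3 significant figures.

566

Substitute s = j25:
Numerator: 20(j25) + 20000 = 20000 + j500
Denominator: (j25) + 25 = 25 + j25
|N| = √(20000² + 500²) ≈ 20006, ∠N ≈ 1.43°
|D| = √(25² + 25²) ≈ 35.355, ∠D ≈ 45.00°
|T| = 20006 / 35.355 ≈ 565.86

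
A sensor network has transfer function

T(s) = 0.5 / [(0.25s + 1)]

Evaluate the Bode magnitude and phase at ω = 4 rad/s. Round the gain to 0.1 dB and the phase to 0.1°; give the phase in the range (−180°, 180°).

At ω = 4 rad/s:
pole (1 + j4·0.25) = 1 + j1 → |·| ≈ 1.4142, ∠ ≈ 45.00°
|T| = 0.5 · 1 / (1.4142) ≈ 0.35356
Gain = 20 log₁₀(0.35356) ≈ -9.03 dB
∠T = (0°) − (45.00°) = -45.00°

-9.0 dB, -45.0°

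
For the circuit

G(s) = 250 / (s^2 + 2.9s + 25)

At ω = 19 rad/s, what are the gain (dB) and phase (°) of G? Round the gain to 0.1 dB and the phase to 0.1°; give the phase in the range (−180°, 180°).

-2.7 dB, -170.7°

At s = jω = j19:
quadratic: (j19)² + 2.9·j19 + 25 = -336 + j55.1 → |·| ≈ 340.49, ∠ ≈ 170.69°
|G| = 250 / 340.49 ≈ 0.73424
Gain = 20 log₁₀(0.73424) ≈ -2.68 dB
∠G = 0.00° − 170.69° = -170.69°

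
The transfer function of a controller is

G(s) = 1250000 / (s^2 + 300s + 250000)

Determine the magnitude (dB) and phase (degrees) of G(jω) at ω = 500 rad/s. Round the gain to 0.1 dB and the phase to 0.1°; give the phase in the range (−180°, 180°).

At s = jω = j500:
quadratic: (j500)² + 300·j500 + 250000 = 0 + j150000 → |·| ≈ 1.5e+05, ∠ ≈ 90.00°
|G| = 1250000 / 1.5e+05 ≈ 8.3333
Gain = 20 log₁₀(8.3333) ≈ 18.42 dB
∠G = 0.00° − 90.00° = -90.00°

18.4 dB, -90.0°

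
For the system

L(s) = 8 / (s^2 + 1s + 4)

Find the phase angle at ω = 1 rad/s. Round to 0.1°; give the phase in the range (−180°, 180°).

-18.4°

At s = jω = j1:
quadratic: (j1)² + 1·j1 + 4 = 3 + j1 → |·| ≈ 3.1623, ∠ ≈ 18.43°
∠L = 0.00° − 18.43° = -18.43°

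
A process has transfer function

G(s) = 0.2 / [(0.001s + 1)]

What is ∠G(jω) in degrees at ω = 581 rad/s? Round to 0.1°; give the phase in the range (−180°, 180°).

At ω = 581 rad/s:
pole (1 + j581·0.001) = 1 + j0.581 → |·| ≈ 1.1565, ∠ ≈ 30.16°
∠G = (0°) − (30.16°) = -30.16°

-30.2°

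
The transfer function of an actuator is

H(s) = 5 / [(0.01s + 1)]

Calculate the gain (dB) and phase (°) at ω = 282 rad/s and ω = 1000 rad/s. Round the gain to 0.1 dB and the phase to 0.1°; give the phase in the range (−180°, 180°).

At ω = 282 rad/s:
pole (1 + j282·0.01) = 1 + j2.82 → |·| ≈ 2.9921, ∠ ≈ 70.47°
|H| = 5 · 1 / (2.9921) ≈ 1.6711
Gain = 20 log₁₀(1.6711) ≈ 4.46 dB
∠H = (0°) − (70.47°) = -70.47°

At ω = 1000 rad/s:
pole (1 + j1000·0.01) = 1 + j10 → |·| ≈ 10.05, ∠ ≈ 84.29°
|H| = 5 · 1 / (10.05) ≈ 0.49751
Gain = 20 log₁₀(0.49751) ≈ -6.06 dB
∠H = (0°) − (84.29°) = -84.29°

ω = 282: 4.5 dB, -70.5°; ω = 1000: -6.1 dB, -84.3°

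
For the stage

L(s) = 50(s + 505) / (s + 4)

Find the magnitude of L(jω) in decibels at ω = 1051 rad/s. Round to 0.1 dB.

34.9 dB

At s = jω = j1051:
zero (s+505): 505 + j1051 → |·| = √(505²+1051²) = √1359626 ≈ 1166, ∠ = arctan(1051/505) ≈ 64.34°
pole (s+4): 4 + j1051 → |·| = √(4²+1051²) = √1104617 ≈ 1051, ∠ = arctan(1051/4) ≈ 89.78°
|L| = 50 · 1166 / 1051 ≈ 55.471
Gain = 20 log₁₀(55.471) ≈ 34.88 dB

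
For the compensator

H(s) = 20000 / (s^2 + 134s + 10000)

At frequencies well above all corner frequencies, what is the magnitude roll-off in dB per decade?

-40 dB/decade

Each pole contributes −20 dB/decade at high frequency; each zero contributes +20 dB/decade.
Net: 0 zero(s) − 2 pole(s) → -40 dB/decade.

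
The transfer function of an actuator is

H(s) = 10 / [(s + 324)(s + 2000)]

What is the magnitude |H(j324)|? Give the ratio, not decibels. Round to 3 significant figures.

At s = jω = j324:
pole (s+324): 324 + j324 → |·| = √(324²+324²) = √209952 ≈ 458.21, ∠ = arctan(324/324) ≈ 45.00°
pole (s+2000): 2000 + j324 → |·| = √(2000²+324²) = √4104976 ≈ 2026.1, ∠ = arctan(324/2000) ≈ 9.20°
|H| = 10 / 9.2838e+05 ≈ 1.0771e-05

1.08e-05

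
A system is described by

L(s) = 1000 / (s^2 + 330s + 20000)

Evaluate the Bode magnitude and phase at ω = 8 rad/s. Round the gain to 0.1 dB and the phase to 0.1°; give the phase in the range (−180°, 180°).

-26.1 dB, -7.5°

Substitute s = j8:
Numerator: 1000 = 1000 + j0
Denominator: (j8)^2 + 330(j8) + 20000 = 19936 + j2640
|N| = √(1000² + 0²) ≈ 1000, ∠N ≈ 0.00°
|D| = √(19936² + 2640²) ≈ 20110, ∠D ≈ 7.54°
|L| = 1000 / 20110 ≈ 0.049727
Gain = 20 log₁₀(0.049727) ≈ -26.07 dB
∠L = 0.00° − 7.54° = -7.54°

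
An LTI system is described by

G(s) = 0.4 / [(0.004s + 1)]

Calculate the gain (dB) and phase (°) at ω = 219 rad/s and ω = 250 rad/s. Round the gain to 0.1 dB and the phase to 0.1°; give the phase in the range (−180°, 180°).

ω = 219: -10.4 dB, -41.2°; ω = 250: -11.0 dB, -45.0°

At ω = 219 rad/s:
pole (1 + j219·0.004) = 1 + j0.876 → |·| ≈ 1.3294, ∠ ≈ 41.22°
|G| = 0.4 · 1 / (1.3294) ≈ 0.30089
Gain = 20 log₁₀(0.30089) ≈ -10.43 dB
∠G = (0°) − (41.22°) = -41.22°

At ω = 250 rad/s:
pole (1 + j250·0.004) = 1 + j1 → |·| ≈ 1.4142, ∠ ≈ 45.00°
|G| = 0.4 · 1 / (1.4142) ≈ 0.28285
Gain = 20 log₁₀(0.28285) ≈ -10.97 dB
∠G = (0°) − (45.00°) = -45.00°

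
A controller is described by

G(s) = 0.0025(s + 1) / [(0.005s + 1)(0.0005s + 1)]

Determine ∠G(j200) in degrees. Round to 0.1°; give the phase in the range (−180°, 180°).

39.0°

At ω = 200 rad/s:
zero (1 + j200·1) = 1 + j200 → |·| ≈ 200, ∠ ≈ 89.71°
pole (1 + j200·0.005) = 1 + j1 → |·| ≈ 1.4142, ∠ ≈ 45.00°
pole (1 + j200·0.0005) = 1 + j0.1 → |·| ≈ 1.005, ∠ ≈ 5.71°
∠G = (89.71°) − (45.00° + 5.71°) = 39.00°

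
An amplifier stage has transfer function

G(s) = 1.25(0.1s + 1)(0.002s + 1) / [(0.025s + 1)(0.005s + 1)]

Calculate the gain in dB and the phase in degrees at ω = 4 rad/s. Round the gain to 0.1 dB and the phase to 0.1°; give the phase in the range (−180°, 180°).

At ω = 4 rad/s:
zero (1 + j4·0.1) = 1 + j0.4 → |·| ≈ 1.077, ∠ ≈ 21.80°
zero (1 + j4·0.002) = 1 + j0.008 → |·| ≈ 1, ∠ ≈ 0.46°
pole (1 + j4·0.025) = 1 + j0.1 → |·| ≈ 1.005, ∠ ≈ 5.71°
pole (1 + j4·0.005) = 1 + j0.02 → |·| ≈ 1.0002, ∠ ≈ 1.15°
|G| = 1.25 · 1.077 · 1 / (1.005 · 1.0002) ≈ 1.3393
Gain = 20 log₁₀(1.3393) ≈ 2.54 dB
∠G = (21.80° + 0.46°) − (5.71° + 1.15°) = 15.40°

2.5 dB, 15.4°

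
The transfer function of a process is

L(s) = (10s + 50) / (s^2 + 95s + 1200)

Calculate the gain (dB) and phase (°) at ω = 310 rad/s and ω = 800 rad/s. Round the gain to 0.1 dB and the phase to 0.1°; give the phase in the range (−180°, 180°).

Substitute s = j310:
Numerator: 10(j310) + 50 = 50 + j3100
Denominator: (j310)^2 + 95(j310) + 1200 = -94900 + j29450
|N| = √(50² + 3100²) ≈ 3100.4, ∠N ≈ 89.08°
|D| = √(94900² + 29450²) ≈ 99365, ∠D ≈ 162.76°
|L| = 3100.4 / 99365 ≈ 0.031202
Gain = 20 log₁₀(0.031202) ≈ -30.12 dB
∠L = 89.08° − 162.76° = -73.68°

Substitute s = j800:
Numerator: 10(j800) + 50 = 50 + j8000
Denominator: (j800)^2 + 95(j800) + 1200 = -638800 + j76000
|N| = √(50² + 8000²) ≈ 8000.2, ∠N ≈ 89.64°
|D| = √(638800² + 76000²) ≈ 6.4331e+05, ∠D ≈ 173.22°
|L| = 8000.2 / 6.4331e+05 ≈ 0.012436
Gain = 20 log₁₀(0.012436) ≈ -38.11 dB
∠L = 89.64° − 173.22° = -83.58°

ω = 310: -30.1 dB, -73.7°; ω = 800: -38.1 dB, -83.6°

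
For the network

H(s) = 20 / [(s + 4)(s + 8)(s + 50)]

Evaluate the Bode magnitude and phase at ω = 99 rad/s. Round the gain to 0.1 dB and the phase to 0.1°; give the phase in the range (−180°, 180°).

-94.7 dB, 123.7°

At s = jω = j99:
pole (s+4): 4 + j99 → |·| = √(4²+99²) = √9817 ≈ 99.081, ∠ = arctan(99/4) ≈ 87.69°
pole (s+8): 8 + j99 → |·| = √(8²+99²) = √9865 ≈ 99.323, ∠ = arctan(99/8) ≈ 85.38°
pole (s+50): 50 + j99 → |·| = √(50²+99²) = √12301 ≈ 110.91, ∠ = arctan(99/50) ≈ 63.20°
|H| = 20 / 1.0915e+06 ≈ 1.8323e-05
Gain = 20 log₁₀(1.8323e-05) ≈ -94.74 dB
∠H = 0.00° − 236.27° = -236.27° ≡ 123.73° (principal value)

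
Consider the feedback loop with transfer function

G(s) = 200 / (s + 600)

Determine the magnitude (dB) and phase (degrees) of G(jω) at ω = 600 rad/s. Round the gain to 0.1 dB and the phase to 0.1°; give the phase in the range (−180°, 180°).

-12.6 dB, -45.0°

Substitute s = j600:
Numerator: 200 = 200 + j0
Denominator: (j600) + 600 = 600 + j600
|N| = √(200² + 0²) ≈ 200, ∠N ≈ 0.00°
|D| = √(600² + 600²) ≈ 848.53, ∠D ≈ 45.00°
|G| = 200 / 848.53 ≈ 0.2357
Gain = 20 log₁₀(0.2357) ≈ -12.55 dB
∠G = 0.00° − 45.00° = -45.00°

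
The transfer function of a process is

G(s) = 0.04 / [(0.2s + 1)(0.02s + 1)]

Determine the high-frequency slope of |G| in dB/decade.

-40 dB/decade

Each pole contributes −20 dB/decade at high frequency; each zero contributes +20 dB/decade.
Net: 0 zero(s) − 2 pole(s) → -40 dB/decade.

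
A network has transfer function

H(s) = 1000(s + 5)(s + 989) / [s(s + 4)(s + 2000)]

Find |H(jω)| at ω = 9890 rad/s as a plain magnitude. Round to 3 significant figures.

0.0996

At s = jω = j9890:
zero (s+5): 5 + j9890 → |·| = √(5²+9890²) = √97812125 ≈ 9890, ∠ = arctan(9890/5) ≈ 89.97°
zero (s+989): 989 + j9890 → |·| = √(989²+9890²) = √98790221 ≈ 9939.3, ∠ = arctan(9890/989) ≈ 84.29°
pole (s+4): 4 + j9890 → |·| = √(4²+9890²) = √97812116 ≈ 9890, ∠ = arctan(9890/4) ≈ 89.98°
pole (s+2000): 2000 + j9890 → |·| = √(2000²+9890²) = √101812100 ≈ 10090, ∠ = arctan(9890/2000) ≈ 78.57°
pole at origin: |s| = 9890, ∠ = 90.00° (in denominator)
|H| = 1000 · 9.83e+07 / 9.8692e+11 ≈ 0.099603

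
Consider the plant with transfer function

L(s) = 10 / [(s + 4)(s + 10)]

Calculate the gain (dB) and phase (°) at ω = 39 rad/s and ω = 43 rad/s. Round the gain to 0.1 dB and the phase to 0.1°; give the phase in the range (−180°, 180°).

At s = jω = j39:
pole (s+4): 4 + j39 → |·| = √(4²+39²) = √1537 ≈ 39.205, ∠ = arctan(39/4) ≈ 84.14°
pole (s+10): 10 + j39 → |·| = √(10²+39²) = √1621 ≈ 40.262, ∠ = arctan(39/10) ≈ 75.62°
|L| = 10 / 1578.5 ≈ 0.0063351
Gain = 20 log₁₀(0.0063351) ≈ -43.96 dB
∠L = 0.00° − 159.76° = -159.76°

At s = jω = j43:
pole (s+4): 4 + j43 → |·| = √(4²+43²) = √1865 ≈ 43.186, ∠ = arctan(43/4) ≈ 84.69°
pole (s+10): 10 + j43 → |·| = √(10²+43²) = √1949 ≈ 44.147, ∠ = arctan(43/10) ≈ 76.91°
|L| = 10 / 1906.5 ≈ 0.0052452
Gain = 20 log₁₀(0.0052452) ≈ -45.60 dB
∠L = 0.00° − 161.60° = -161.60°

ω = 39: -44.0 dB, -159.8°; ω = 43: -45.6 dB, -161.6°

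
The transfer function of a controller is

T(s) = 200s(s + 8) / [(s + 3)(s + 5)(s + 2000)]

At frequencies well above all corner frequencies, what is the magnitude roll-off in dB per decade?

Each pole contributes −20 dB/decade at high frequency; each zero contributes +20 dB/decade.
Net: 2 zero(s) − 3 pole(s) → -20 dB/decade.

-20 dB/decade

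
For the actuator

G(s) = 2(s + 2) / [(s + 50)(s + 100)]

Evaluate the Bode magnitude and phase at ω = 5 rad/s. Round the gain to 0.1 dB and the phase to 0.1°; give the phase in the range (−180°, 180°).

-53.4 dB, 59.6°

At s = jω = j5:
zero (s+2): 2 + j5 → |·| = √(2²+5²) = √29 ≈ 5.3852, ∠ = arctan(5/2) ≈ 68.20°
pole (s+50): 50 + j5 → |·| = √(50²+5²) = √2525 ≈ 50.249, ∠ = arctan(5/50) ≈ 5.71°
pole (s+100): 100 + j5 → |·| = √(100²+5²) = √10025 ≈ 100.12, ∠ = arctan(5/100) ≈ 2.86°
|G| = 2 · 5.3852 / 5030.9 ≈ 0.0021408
Gain = 20 log₁₀(0.0021408) ≈ -53.39 dB
∠G = 68.20° − 8.57° = 59.63°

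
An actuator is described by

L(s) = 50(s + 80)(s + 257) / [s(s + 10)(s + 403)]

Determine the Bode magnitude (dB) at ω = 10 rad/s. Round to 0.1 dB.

25.2 dB

At s = jω = j10:
zero (s+80): 80 + j10 → |·| = √(80²+10²) = √6500 ≈ 80.623, ∠ = arctan(10/80) ≈ 7.13°
zero (s+257): 257 + j10 → |·| = √(257²+10²) = √66149 ≈ 257.19, ∠ = arctan(10/257) ≈ 2.23°
pole (s+10): 10 + j10 → |·| = √(10²+10²) = √200 ≈ 14.142, ∠ = arctan(10/10) ≈ 45.00°
pole (s+403): 403 + j10 → |·| = √(403²+10²) = √162509 ≈ 403.12, ∠ = arctan(10/403) ≈ 1.42°
pole at origin: |s| = 10, ∠ = 90.00° (in denominator)
|L| = 50 · 20735 / 57009 ≈ 18.186
Gain = 20 log₁₀(18.186) ≈ 25.19 dB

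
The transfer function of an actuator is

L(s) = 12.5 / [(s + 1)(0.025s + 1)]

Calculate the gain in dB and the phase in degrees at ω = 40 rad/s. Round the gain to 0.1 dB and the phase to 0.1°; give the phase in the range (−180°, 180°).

At ω = 40 rad/s:
pole (1 + j40·1) = 1 + j40 → |·| ≈ 40.012, ∠ ≈ 88.57°
pole (1 + j40·0.025) = 1 + j1 → |·| ≈ 1.4142, ∠ ≈ 45.00°
|L| = 12.5 · 1 / (40.012 · 1.4142) ≈ 0.22091
Gain = 20 log₁₀(0.22091) ≈ -13.12 dB
∠L = (0°) − (88.57° + 45.00°) = -133.57°

-13.1 dB, -133.6°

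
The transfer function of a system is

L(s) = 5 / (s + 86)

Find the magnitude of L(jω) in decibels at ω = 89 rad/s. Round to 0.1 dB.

Substitute s = j89:
Numerator: 5 = 5 + j0
Denominator: (j89) + 86 = 86 + j89
|N| = √(5² + 0²) ≈ 5, ∠N ≈ 0.00°
|D| = √(86² + 89²) ≈ 123.76, ∠D ≈ 45.98°
|L| = 5 / 123.76 ≈ 0.040401
Gain = 20 log₁₀(0.040401) ≈ -27.87 dB

-27.9 dB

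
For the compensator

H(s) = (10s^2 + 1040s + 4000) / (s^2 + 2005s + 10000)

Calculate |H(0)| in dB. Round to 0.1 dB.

H(0) = 4000 / 10000 = 0.4
20 log₁₀(0.4) ≈ -7.96 dB

-8.0 dB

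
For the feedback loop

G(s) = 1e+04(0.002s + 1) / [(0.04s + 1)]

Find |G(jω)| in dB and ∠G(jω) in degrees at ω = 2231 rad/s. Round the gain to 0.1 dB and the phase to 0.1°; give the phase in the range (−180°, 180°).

54.2 dB, -12.0°

At ω = 2231 rad/s:
zero (1 + j2231·0.002) = 1 + j4.462 → |·| ≈ 4.5727, ∠ ≈ 77.37°
pole (1 + j2231·0.04) = 1 + j89.24 → |·| ≈ 89.246, ∠ ≈ 89.36°
|G| = 1e+04 · 4.5727 / (89.246) ≈ 512.37
Gain = 20 log₁₀(512.37) ≈ 54.19 dB
∠G = (77.37°) − (89.36°) = -11.99°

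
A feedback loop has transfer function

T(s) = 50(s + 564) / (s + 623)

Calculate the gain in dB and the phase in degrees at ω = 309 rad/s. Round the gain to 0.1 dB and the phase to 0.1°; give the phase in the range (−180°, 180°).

At s = jω = j309:
zero (s+564): 564 + j309 → |·| = √(564²+309²) = √413577 ≈ 643.1, ∠ = arctan(309/564) ≈ 28.72°
pole (s+623): 623 + j309 → |·| = √(623²+309²) = √483610 ≈ 695.42, ∠ = arctan(309/623) ≈ 26.38°
|T| = 50 · 643.1 / 695.42 ≈ 46.238
Gain = 20 log₁₀(46.238) ≈ 33.30 dB
∠T = 28.72° − 26.38° = 2.34°

33.3 dB, 2.3°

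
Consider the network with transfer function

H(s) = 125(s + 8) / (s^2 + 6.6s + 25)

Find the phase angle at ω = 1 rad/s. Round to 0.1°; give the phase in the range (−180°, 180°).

-8.3°

At s = jω = j1:
zero (s+8): 8 + j1 → |·| = √(8²+1²) = √65 ≈ 8.0623, ∠ = arctan(1/8) ≈ 7.13°
quadratic: (j1)² + 6.6·j1 + 25 = 24 + j6.6 → |·| ≈ 24.891, ∠ ≈ 15.38°
∠H = 7.13° − 15.38° = -8.25°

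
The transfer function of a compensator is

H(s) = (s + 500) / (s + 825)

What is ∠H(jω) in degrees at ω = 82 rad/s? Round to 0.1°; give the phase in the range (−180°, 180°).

3.6°

At s = jω = j82:
zero (s+500): 500 + j82 → |·| = √(500²+82²) = √256724 ≈ 506.68, ∠ = arctan(82/500) ≈ 9.31°
pole (s+825): 825 + j82 → |·| = √(825²+82²) = √687349 ≈ 829.07, ∠ = arctan(82/825) ≈ 5.68°
∠H = 9.31° − 5.68° = 3.63°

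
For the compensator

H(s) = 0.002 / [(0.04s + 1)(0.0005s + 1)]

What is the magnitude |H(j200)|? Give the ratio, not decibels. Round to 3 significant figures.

0.000247

At ω = 200 rad/s:
pole (1 + j200·0.04) = 1 + j8 → |·| ≈ 8.0623, ∠ ≈ 82.87°
pole (1 + j200·0.0005) = 1 + j0.1 → |·| ≈ 1.005, ∠ ≈ 5.71°
|H| = 0.002 · 1 / (8.0623 · 1.005) ≈ 0.00024683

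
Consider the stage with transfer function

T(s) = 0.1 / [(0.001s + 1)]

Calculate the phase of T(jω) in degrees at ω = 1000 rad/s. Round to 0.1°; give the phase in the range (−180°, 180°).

-45.0°

At ω = 1000 rad/s:
pole (1 + j1000·0.001) = 1 + j1 → |·| ≈ 1.4142, ∠ ≈ 45.00°
∠T = (0°) − (45.00°) = -45.00°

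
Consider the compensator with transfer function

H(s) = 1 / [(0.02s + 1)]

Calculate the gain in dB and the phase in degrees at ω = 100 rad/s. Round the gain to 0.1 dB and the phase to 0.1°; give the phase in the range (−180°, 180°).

-7.0 dB, -63.4°

At ω = 100 rad/s:
pole (1 + j100·0.02) = 1 + j2 → |·| ≈ 2.2361, ∠ ≈ 63.43°
|H| = 1 · 1 / (2.2361) ≈ 0.44721
Gain = 20 log₁₀(0.44721) ≈ -6.99 dB
∠H = (0°) − (63.43°) = -63.43°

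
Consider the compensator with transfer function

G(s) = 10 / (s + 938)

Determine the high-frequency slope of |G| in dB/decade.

-20 dB/decade

Each pole contributes −20 dB/decade at high frequency; each zero contributes +20 dB/decade.
Net: 0 zero(s) − 1 pole(s) → -20 dB/decade.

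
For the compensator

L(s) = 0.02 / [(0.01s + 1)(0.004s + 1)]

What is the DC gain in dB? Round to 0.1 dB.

-34.0 dB

L(0) = 0.02 · 1 / 1 = 0.02
20 log₁₀(0.02) ≈ -33.98 dB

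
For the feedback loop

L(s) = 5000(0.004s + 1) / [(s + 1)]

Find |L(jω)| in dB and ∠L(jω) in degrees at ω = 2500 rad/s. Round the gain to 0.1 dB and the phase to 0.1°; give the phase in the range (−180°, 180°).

26.1 dB, -5.7°

At ω = 2500 rad/s:
zero (1 + j2500·0.004) = 1 + j10 → |·| ≈ 10.05, ∠ ≈ 84.29°
pole (1 + j2500·1) = 1 + j2500 → |·| ≈ 2500, ∠ ≈ 89.98°
|L| = 5000 · 10.05 / (2500) ≈ 20.1
Gain = 20 log₁₀(20.1) ≈ 26.06 dB
∠L = (84.29°) − (89.98°) = -5.69°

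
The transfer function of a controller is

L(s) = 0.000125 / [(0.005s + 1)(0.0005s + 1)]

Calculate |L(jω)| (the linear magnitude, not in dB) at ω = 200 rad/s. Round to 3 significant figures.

8.79e-05

At ω = 200 rad/s:
pole (1 + j200·0.005) = 1 + j1 → |·| ≈ 1.4142, ∠ ≈ 45.00°
pole (1 + j200·0.0005) = 1 + j0.1 → |·| ≈ 1.005, ∠ ≈ 5.71°
|L| = 0.000125 · 1 / (1.4142 · 1.005) ≈ 8.7949e-05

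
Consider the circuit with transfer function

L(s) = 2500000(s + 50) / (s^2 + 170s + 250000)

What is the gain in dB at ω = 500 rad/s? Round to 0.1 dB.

At s = jω = j500:
zero (s+50): 50 + j500 → |·| = √(50²+500²) = √252500 ≈ 502.49, ∠ = arctan(500/50) ≈ 84.29°
quadratic: (j500)² + 170·j500 + 250000 = 0 + j85000 → |·| ≈ 85000, ∠ ≈ 90.00°
|L| = 2500000 · 502.49 / 85000 ≈ 14779
Gain = 20 log₁₀(14779) ≈ 83.39 dB

83.4 dB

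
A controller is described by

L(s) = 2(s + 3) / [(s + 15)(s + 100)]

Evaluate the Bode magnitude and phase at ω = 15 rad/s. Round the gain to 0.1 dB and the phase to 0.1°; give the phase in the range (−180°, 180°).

-36.9 dB, 25.2°

At s = jω = j15:
zero (s+3): 3 + j15 → |·| = √(3²+15²) = √234 ≈ 15.297, ∠ = arctan(15/3) ≈ 78.69°
pole (s+15): 15 + j15 → |·| = √(15²+15²) = √450 ≈ 21.213, ∠ = arctan(15/15) ≈ 45.00°
pole (s+100): 100 + j15 → |·| = √(100²+15²) = √10225 ≈ 101.12, ∠ = arctan(15/100) ≈ 8.53°
|L| = 2 · 15.297 / 2145.1 ≈ 0.014262
Gain = 20 log₁₀(0.014262) ≈ -36.92 dB
∠L = 78.69° − 53.53° = 25.16°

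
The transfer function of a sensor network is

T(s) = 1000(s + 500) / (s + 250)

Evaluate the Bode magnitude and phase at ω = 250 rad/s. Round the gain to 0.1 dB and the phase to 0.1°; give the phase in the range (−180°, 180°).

64.0 dB, -18.4°

At s = jω = j250:
zero (s+500): 500 + j250 → |·| = √(500²+250²) = √312500 ≈ 559.02, ∠ = arctan(250/500) ≈ 26.57°
pole (s+250): 250 + j250 → |·| = √(250²+250²) = √125000 ≈ 353.55, ∠ = arctan(250/250) ≈ 45.00°
|T| = 1000 · 559.02 / 353.55 ≈ 1581.2
Gain = 20 log₁₀(1581.2) ≈ 63.98 dB
∠T = 26.57° − 45.00° = -18.43°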